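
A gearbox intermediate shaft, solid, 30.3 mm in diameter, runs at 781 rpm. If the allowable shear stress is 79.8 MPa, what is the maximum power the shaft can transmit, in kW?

J = πd⁴/32 = π(0.0303)⁴/32 = 8.275×10^-8 m⁴.
T_max = τ_allow·J/r = 7.98×10^7 × 8.275×10^-8 / 0.0152 = 435.9 N·m.
ω = 2π·781/60 = 81.79 rad/s, so P_max = T_max·ω = 3.565×10^4 W.

35.6 kW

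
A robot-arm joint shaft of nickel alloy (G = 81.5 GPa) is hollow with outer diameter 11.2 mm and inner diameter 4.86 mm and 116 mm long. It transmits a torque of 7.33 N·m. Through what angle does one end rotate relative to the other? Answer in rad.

0.00700 rad

J = π(d_o⁴ − d_i⁴)/32 = π(0.0112⁴ − 0.00486⁴)/32 = 1.490×10^-9 m⁴.
θ = T·L/(G·J) = 7.330 × 0.116 / (81.5×10⁹ × 1.490×10^-9) = 7.002×10^-3 rad.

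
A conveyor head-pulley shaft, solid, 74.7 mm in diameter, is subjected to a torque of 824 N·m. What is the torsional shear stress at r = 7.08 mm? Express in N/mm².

J = πd⁴/32 = π(0.0747)⁴/32 = 3.057×10^-6 m⁴.
Shear stress varies linearly with radius: τ = T·r/J = 824.0 × 0.00708 / 3.057×10^-6 = 1.908×10^6 Pa.

1.91 N/mm²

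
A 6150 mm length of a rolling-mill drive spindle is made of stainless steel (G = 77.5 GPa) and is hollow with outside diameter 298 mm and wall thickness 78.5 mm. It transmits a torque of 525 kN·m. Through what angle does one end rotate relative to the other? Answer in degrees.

J = π(d_o⁴ − d_i⁴)/32 = π(0.298⁴ − 0.141⁴)/32 = 7.354×10^-4 m⁴.
θ = T·L/(G·J) = 525000 × 6.15 / (77.5×10⁹ × 7.354×10^-4) = 0.05665 rad.

3.25°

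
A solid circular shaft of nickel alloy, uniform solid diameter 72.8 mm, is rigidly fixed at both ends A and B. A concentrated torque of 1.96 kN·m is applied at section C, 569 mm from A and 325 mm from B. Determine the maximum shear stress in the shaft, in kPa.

With uniform GJ and both ends fixed, compatibility θ_AC = θ_CB gives T_A·a = T_B·b, together with T_A + T_B = T₀.
T_A = T₀·b/(a+b) = 1960·325/894.0 = 712.5 N·m; T_B = 1247 N·m.
τ in each portion: τ_AC = 9.41×10^6 Pa, τ_CB = 1.65×10^7 Pa; maximum is in CB.
τ_max = T_CB·r/J = 1247·0.0364/2.76×10^-6 = 1.647×10^7 Pa.

16500 kPa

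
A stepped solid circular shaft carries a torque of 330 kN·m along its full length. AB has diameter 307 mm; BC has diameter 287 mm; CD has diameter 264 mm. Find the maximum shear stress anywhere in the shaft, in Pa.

9.13e7 Pa

Under the same torque, τ_max = 16T/(πd³) is largest where d is smallest — segment CD (d = 264 mm).
τ_max = 16·330000/(π·(0.264)³) = 9.134×10^7 Pa.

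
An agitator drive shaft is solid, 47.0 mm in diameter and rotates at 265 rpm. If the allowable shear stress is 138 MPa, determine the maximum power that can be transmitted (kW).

J = πd⁴/32 = π(0.0470)⁴/32 = 4.791×10^-7 m⁴.
T_max = τ_allow·J/r = 1.38×10^8 × 4.791×10^-7 / 0.0235 = 2813 N·m.
ω = 2π·265/60 = 27.75 rad/s, so P_max = T_max·ω = 7.807×10^4 W.

78.1 kW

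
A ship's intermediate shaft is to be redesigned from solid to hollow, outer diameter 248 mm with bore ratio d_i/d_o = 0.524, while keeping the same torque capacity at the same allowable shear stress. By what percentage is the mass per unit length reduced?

Equal τ_max and T ⇒ the solid shaft needs d_s³ = d_o³(1−k⁴), so d_s = 248·(1−0.524⁴)^(1/3) = 241.6 mm.
Area ratio A_h/A_s = d_o²(1−k²)/d_s² = (1−k²)/(1−k⁴)^(2/3) = 0.7643.
Mass saving = 1 − 0.7643 = 23.6 %.

23.6 %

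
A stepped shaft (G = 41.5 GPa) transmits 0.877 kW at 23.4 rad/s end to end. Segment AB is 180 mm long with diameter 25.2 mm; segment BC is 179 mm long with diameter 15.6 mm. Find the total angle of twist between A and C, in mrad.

ω = 23.4 rad/s, so T = P/ω = 0.877×10³ / 23.40 = 37.48 N·m.
J_AB = π(0.0252)⁴/32 = 3.96×10^-8 m⁴; J_BC = π(0.0156)⁴/32 = 5.81×10^-9 m⁴.
θ = (T/G)·Σ L_i/J_i = (37.48/41.5×10⁹)·(0.180/3.96×10^-8 + 0.179/5.81×10^-9) = 0.03191 rad.

31.9 mrad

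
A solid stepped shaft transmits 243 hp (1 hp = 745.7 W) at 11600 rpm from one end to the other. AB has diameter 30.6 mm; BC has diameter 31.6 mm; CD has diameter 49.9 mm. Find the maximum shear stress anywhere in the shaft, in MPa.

ω = 2π·11600/60 = 1215 rad/s, so T = P/ω = 243×745.7 / 1215 = 149.2 N·m.
Under the same torque, τ_max = 16T/(πd³) is largest where d is smallest — segment AB (d = 30.6 mm).
τ_max = 16·149.2/(π·(0.0306)³) = 2.651×10^7 Pa.

26.5 MPa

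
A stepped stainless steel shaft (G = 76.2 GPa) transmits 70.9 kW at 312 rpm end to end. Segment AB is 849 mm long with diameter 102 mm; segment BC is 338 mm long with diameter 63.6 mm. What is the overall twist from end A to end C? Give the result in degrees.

0.474°

ω = 2π·312/60 = 32.67 rad/s, so T = P/ω = 70.9×10³ / 32.67 = 2170 N·m.
J_AB = π(0.102)⁴/32 = 1.06×10^-5 m⁴; J_BC = π(0.0636)⁴/32 = 1.61×10^-6 m⁴.
θ = (T/G)·Σ L_i/J_i = (2170/76.2×10⁹)·(0.849/1.06×10^-5 + 0.338/1.61×10^-6) = 8.268×10^-3 rad.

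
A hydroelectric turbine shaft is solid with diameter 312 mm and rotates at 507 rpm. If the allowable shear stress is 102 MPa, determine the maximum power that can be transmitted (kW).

32300 kW

J = πd⁴/32 = π(0.312)⁴/32 = 9.303×10^-4 m⁴.
T_max = τ_allow·J/r = 1.02×10^8 × 9.303×10^-4 / 0.156 = 608300 N·m.
ω = 2π·507/60 = 53.09 rad/s, so P_max = T_max·ω = 3.229×10^7 W.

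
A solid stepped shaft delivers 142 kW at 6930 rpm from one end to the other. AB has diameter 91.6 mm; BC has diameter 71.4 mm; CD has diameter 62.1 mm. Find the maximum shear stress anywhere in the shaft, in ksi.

0.604 ksi

ω = 2π·6930/60 = 725.7 rad/s, so T = P/ω = 142×10³ / 725.7 = 195.7 N·m.
Under the same torque, τ_max = 16T/(πd³) is largest where d is smallest — segment CD (d = 62.1 mm).
τ_max = 16·195.7/(π·(0.0621)³) = 4.161×10^6 Pa.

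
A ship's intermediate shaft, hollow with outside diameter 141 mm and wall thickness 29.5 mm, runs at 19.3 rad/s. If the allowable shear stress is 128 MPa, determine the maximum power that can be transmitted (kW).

1200 kW

J = π(d_o⁴ − d_i⁴)/32 = π(0.141⁴ − 0.0820⁴)/32 = 3.437×10^-5 m⁴.
T_max = τ_allow·J/r = 1.28×10^8 × 3.437×10^-5 / 0.0705 = 62390 N·m.
ω = 19.3 rad/s, so P_max = T_max·ω = 1.204×10^6 W.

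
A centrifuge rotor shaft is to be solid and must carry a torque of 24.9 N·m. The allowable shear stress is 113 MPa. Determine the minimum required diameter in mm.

10.4 mm

For a solid shaft τ_max = 16T/(πd³), so d = (16T/(π τ_allow))^(1/3) = (16·24.90/(π·1.13×10^8))^(1/3) = 0.01039 m.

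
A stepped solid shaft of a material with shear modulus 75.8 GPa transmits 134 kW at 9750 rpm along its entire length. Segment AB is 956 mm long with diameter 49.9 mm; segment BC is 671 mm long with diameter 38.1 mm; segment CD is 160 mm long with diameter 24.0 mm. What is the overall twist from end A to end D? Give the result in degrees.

0.965°

ω = 2π·9750/60 = 1021 rad/s, so T = P/ω = 134×10³ / 1021 = 131.2 N·m.
J_AB = π(0.0499)⁴/32 = 6.09×10^-7 m⁴; J_BC = π(0.0381)⁴/32 = 2.07×10^-7 m⁴; J_CD = π(0.0240)⁴/32 = 3.26×10^-8 m⁴.
θ = (T/G)·Σ L_i/J_i = (131.2/75.8×10⁹)·(0.956/6.09×10^-7 + 0.671/2.07×10^-7 + 0.160/3.26×10^-8) = 0.01684 rad.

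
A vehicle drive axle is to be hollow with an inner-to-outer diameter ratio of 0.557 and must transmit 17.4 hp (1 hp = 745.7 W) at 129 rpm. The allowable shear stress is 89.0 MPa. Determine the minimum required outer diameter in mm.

ω = 2π·129/60 = 13.51 rad/s, so T = P/ω = 17.4×745.7 / 13.51 = 960.5 N·m.
For a hollow shaft with d_i/d_o = 0.557: τ_max = 16T/(π d_o³ (1−k⁴)), so d_o = [16T/(π τ_allow (1−k⁴))]^(1/3) = [16·960.5/(π·8.90×10^7·0.9037)]^(1/3) = 0.03933 m.

39.3 mm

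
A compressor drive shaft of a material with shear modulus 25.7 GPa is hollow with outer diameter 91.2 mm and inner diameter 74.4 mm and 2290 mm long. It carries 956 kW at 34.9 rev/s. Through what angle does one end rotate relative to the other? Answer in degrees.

ω = 2π·34.9 = 219.3 rad/s, so T = P/ω = 956×10³ / 219.3 = 4360 N·m.
J = π(d_o⁴ − d_i⁴)/32 = π(0.0912⁴ − 0.0744⁴)/32 = 3.784×10^-6 m⁴.
θ = T·L/(G·J) = 4360 × 2.29 / (25.7×10⁹ × 3.784×10^-6) = 0.1027 rad.

5.88°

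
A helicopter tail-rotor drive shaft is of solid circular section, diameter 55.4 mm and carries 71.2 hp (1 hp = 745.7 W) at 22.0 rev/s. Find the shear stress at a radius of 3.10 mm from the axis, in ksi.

ω = 2π·22.0 = 138.2 rad/s, so T = P/ω = 71.2×745.7 / 138.2 = 384.1 N·m.
J = πd⁴/32 = π(0.0554)⁴/32 = 9.248×10^-7 m⁴.
Shear stress varies linearly with radius: τ = T·r/J = 384.1 × 0.00310 / 9.248×10^-7 = 1.288×10^6 Pa.

0.187 ksi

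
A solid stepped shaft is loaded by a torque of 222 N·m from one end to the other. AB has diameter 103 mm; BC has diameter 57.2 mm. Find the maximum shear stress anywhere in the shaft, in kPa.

Under the same torque, τ_max = 16T/(πd³) is largest where d is smallest — segment BC (d = 57.2 mm).
τ_max = 16·222.0/(π·(0.0572)³) = 6.041×10^6 Pa.

6040 kPa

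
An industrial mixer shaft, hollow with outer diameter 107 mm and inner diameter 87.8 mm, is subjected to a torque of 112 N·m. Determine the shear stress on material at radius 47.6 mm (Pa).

758000 Pa

J = π(d_o⁴ − d_i⁴)/32 = π(0.107⁴ − 0.0878⁴)/32 = 7.035×10^-6 m⁴.
Shear stress varies linearly with radius: τ = T·r/J = 112.0 × 0.0476 / 7.035×10^-6 = 7.579×10^5 Pa.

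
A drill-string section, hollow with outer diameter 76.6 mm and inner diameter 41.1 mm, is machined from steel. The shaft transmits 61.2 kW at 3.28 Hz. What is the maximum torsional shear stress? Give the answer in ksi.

5.32 ksi

ω = 2π·3.28 = 20.61 rad/s, so T = P/ω = 61.2×10³ / 20.61 = 2970 N·m.
J = π(d_o⁴ − d_i⁴)/32 = π(0.0766⁴ − 0.0411⁴)/32 = 3.100×10^-6 m⁴.
τ_max = T·r/J = 2970 × 0.0383 / 3.100×10^-6 = 3.669×10^7 Pa.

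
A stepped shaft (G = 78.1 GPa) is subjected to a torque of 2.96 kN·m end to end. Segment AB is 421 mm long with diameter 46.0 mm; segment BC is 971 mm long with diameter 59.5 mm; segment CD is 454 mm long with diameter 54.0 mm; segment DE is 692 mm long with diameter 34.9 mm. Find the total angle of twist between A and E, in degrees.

J_AB = π(0.0460)⁴/32 = 4.40×10^-7 m⁴; J_BC = π(0.0595)⁴/32 = 1.23×10^-6 m⁴; J_CD = π(0.0540)⁴/32 = 8.35×10^-7 m⁴; J_DE = π(0.0349)⁴/32 = 1.46×10^-7 m⁴.
θ = (T/G)·Σ L_i/J_i = (2960/78.1×10⁹)·(0.421/4.40×10^-7 + 0.971/1.23×10^-6 + 0.454/8.35×10^-7 + 0.692/1.46×10^-7) = 0.2669 rad.

15.3°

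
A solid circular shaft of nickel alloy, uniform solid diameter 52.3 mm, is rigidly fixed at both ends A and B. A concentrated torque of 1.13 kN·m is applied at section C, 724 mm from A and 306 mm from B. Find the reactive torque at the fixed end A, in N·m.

With uniform GJ and both ends fixed, compatibility θ_AC = θ_CB gives T_A·a = T_B·b, together with T_A + T_B = T₀.
T_A = T₀·b/(a+b) = 1130·306/1030 = 335.7 N·m; T_B = 794.3 N·m.

336 N·m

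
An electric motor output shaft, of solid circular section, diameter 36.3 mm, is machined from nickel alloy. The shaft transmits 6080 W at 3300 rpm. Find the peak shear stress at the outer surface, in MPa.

ω = 2π·3300/60 = 345.6 rad/s, so T = P/ω = 6080 / 345.6 = 17.59 N·m.
J = πd⁴/32 = π(0.0363)⁴/32 = 1.705×10^-7 m⁴.
τ_max = T·r/J = 17.59 × 0.0181 / 1.705×10^-7 = 1.873×10^6 Pa.

1.87 MPa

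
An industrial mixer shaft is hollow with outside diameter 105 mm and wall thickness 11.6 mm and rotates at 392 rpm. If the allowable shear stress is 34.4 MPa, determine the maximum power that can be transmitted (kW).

J = π(d_o⁴ − d_i⁴)/32 = π(0.105⁴ − 0.0818⁴)/32 = 7.538×10^-6 m⁴.
T_max = τ_allow·J/r = 3.44×10^7 × 7.538×10^-6 / 0.0525 = 4939 N·m.
ω = 2π·392/60 = 41.05 rad/s, so P_max = T_max·ω = 2.027×10^5 W.

203 kW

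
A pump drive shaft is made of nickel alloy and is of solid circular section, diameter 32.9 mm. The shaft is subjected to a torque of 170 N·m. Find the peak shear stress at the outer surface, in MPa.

24.3 MPa

J = πd⁴/32 = π(0.0329)⁴/32 = 1.150×10^-7 m⁴.
τ_max = T·r/J = 170.0 × 0.0164 / 1.150×10^-7 = 2.431×10^7 Pa.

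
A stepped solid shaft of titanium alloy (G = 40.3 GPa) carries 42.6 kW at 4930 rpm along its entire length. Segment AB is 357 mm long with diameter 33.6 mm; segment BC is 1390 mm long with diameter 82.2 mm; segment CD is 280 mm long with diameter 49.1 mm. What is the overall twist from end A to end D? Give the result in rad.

ω = 2π·4930/60 = 516.3 rad/s, so T = P/ω = 42.6×10³ / 516.3 = 82.52 N·m.
J_AB = π(0.0336)⁴/32 = 1.25×10^-7 m⁴; J_BC = π(0.0822)⁴/32 = 4.48×10^-6 m⁴; J_CD = π(0.0491)⁴/32 = 5.71×10^-7 m⁴.
θ = (T/G)·Σ L_i/J_i = (82.52/40.3×10⁹)·(0.357/1.25×10^-7 + 1.39/4.48×10^-6 + 0.280/5.71×10^-7) = 7.481×10^-3 rad.

0.00748 rad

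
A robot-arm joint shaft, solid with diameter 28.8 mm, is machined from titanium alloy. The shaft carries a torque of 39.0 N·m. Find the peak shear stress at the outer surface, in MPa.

J = πd⁴/32 = π(0.0288)⁴/32 = 6.754×10^-8 m⁴.
τ_max = T·r/J = 39.00 × 0.0144 / 6.754×10^-8 = 8.315×10^6 Pa.

8.31 MPa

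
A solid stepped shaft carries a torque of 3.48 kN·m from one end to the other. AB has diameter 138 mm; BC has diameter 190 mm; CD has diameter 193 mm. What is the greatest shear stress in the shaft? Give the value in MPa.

6.74 MPa

Under the same torque, τ_max = 16T/(πd³) is largest where d is smallest — segment AB (d = 138 mm).
τ_max = 16·3480/(π·(0.138)³) = 6.744×10^6 Pa.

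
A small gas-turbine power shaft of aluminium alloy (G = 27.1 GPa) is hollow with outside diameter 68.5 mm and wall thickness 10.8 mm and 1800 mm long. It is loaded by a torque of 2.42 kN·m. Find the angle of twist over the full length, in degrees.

J = π(d_o⁴ − d_i⁴)/32 = π(0.0685⁴ − 0.0469⁴)/32 = 1.687×10^-6 m⁴.
θ = T·L/(G·J) = 2420 × 1.80 / (27.1×10⁹ × 1.687×10^-6) = 0.09531 rad.

5.46°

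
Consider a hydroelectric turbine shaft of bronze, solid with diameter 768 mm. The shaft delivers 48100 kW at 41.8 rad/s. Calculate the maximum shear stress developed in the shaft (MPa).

ω = 41.8 rad/s, so T = P/ω = 48100×10³ / 41.80 = 1.151e6 N·m.
J = πd⁴/32 = π(0.768)⁴/32 = 0.03415 m⁴.
τ_max = T·r/J = 1.151e6 × 0.384 / 0.03415 = 1.294×10^7 Pa.

12.9 MPa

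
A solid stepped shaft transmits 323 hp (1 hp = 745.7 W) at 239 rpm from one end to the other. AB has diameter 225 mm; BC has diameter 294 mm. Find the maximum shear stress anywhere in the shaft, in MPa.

ω = 2π·239/60 = 25.03 rad/s, so T = P/ω = 323×745.7 / 25.03 = 9624 N·m.
Under the same torque, τ_max = 16T/(πd³) is largest where d is smallest — segment AB (d = 225 mm).
τ_max = 16·9624/(π·(0.225)³) = 4.303×10^6 Pa.

4.30 MPa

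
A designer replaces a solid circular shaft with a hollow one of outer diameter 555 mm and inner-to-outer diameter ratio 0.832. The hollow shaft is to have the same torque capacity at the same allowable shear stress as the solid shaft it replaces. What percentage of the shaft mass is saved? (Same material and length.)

52.5 %

Equal τ_max and T ⇒ the solid shaft needs d_s³ = d_o³(1−k⁴), so d_s = 555·(1−0.832⁴)^(1/3) = 446.5 mm.
Area ratio A_h/A_s = d_o²(1−k²)/d_s² = (1−k²)/(1−k⁴)^(2/3) = 0.4755.
Mass saving = 1 − 0.4755 = 52.5 %.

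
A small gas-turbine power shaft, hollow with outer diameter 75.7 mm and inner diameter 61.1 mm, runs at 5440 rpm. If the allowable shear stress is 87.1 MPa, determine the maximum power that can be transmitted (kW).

2430 kW

J = π(d_o⁴ − d_i⁴)/32 = π(0.0757⁴ − 0.0611⁴)/32 = 1.856×10^-6 m⁴.
T_max = τ_allow·J/r = 8.71×10^7 × 1.856×10^-6 / 0.0379 = 4270 N·m.
ω = 2π·5440/60 = 569.7 rad/s, so P_max = T_max·ω = 2.433×10^6 W.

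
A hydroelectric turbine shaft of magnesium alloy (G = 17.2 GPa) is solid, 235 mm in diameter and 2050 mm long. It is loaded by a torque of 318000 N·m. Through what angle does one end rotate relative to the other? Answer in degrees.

7.25°

J = πd⁴/32 = π(0.235)⁴/32 = 2.994×10^-4 m⁴.
θ = T·L/(G·J) = 318000 × 2.05 / (17.2×10⁹ × 2.994×10^-4) = 0.1266 rad.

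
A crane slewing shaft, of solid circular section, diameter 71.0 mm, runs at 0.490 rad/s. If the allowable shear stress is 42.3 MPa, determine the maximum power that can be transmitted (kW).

1.46 kW

J = πd⁴/32 = π(0.0710)⁴/32 = 2.495×10^-6 m⁴.
T_max = τ_allow·J/r = 4.23×10^7 × 2.495×10^-6 / 0.0355 = 2973 N·m.
ω = 0.490 rad/s, so P_max = T_max·ω = 1457 W.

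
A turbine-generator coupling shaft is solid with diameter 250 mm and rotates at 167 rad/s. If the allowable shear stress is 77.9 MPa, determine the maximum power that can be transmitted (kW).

J = πd⁴/32 = π(0.250)⁴/32 = 3.835×10^-4 m⁴.
T_max = τ_allow·J/r = 7.79×10^7 × 3.835×10^-4 / 0.125 = 239000 N·m.
ω = 167 rad/s, so P_max = T_max·ω = 3.991×10^7 W.

39900 kW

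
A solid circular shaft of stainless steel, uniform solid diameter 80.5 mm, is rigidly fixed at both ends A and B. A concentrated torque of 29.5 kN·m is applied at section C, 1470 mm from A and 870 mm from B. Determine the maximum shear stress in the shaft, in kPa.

181000 kPa

With uniform GJ and both ends fixed, compatibility θ_AC = θ_CB gives T_A·a = T_B·b, together with T_A + T_B = T₀.
T_A = T₀·b/(a+b) = 29500·870/2340 = 10970 N·m; T_B = 18530 N·m.
τ in each portion: τ_AC = 1.07×10^8 Pa, τ_CB = 1.81×10^8 Pa; maximum is in CB.
τ_max = T_CB·r/J = 18530·0.0403/4.12×10^-6 = 1.809×10^8 Pa.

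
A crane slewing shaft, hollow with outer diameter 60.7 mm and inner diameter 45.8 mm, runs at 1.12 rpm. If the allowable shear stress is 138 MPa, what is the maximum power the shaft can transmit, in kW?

J = π(d_o⁴ − d_i⁴)/32 = π(0.0607⁴ − 0.0458⁴)/32 = 9.008×10^-7 m⁴.
T_max = τ_allow·J/r = 1.38×10^8 × 9.008×10^-7 / 0.0304 = 4096 N·m.
ω = 2π·1.12/60 = 0.1173 rad/s, so P_max = T_max·ω = 480.4 W.

0.480 kW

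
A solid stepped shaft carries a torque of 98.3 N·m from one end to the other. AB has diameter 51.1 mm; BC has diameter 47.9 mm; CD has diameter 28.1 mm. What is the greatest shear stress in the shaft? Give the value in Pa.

2.26e7 Pa

Under the same torque, τ_max = 16T/(πd³) is largest where d is smallest — segment CD (d = 28.1 mm).
τ_max = 16·98.30/(π·(0.0281)³) = 2.256×10^7 Pa.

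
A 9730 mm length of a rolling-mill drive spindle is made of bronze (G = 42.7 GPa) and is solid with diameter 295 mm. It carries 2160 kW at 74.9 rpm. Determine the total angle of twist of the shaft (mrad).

84.4 mrad

ω = 2π·74.9/60 = 7.844 rad/s, so T = P/ω = 2160×10³ / 7.844 = 275400 N·m.
J = πd⁴/32 = π(0.295)⁴/32 = 7.435×10^-4 m⁴.
θ = T·L/(G·J) = 275400 × 9.73 / (42.7×10⁹ × 7.435×10^-4) = 0.08440 rad.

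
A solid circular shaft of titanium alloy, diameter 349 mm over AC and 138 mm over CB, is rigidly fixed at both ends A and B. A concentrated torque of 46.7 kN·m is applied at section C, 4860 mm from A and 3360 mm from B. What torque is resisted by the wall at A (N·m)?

Compatibility: T_A·a/J_AC = T_B·b/J_CB with T_A + T_B = T₀.
J_AC = 1.46×10^-3 m⁴, J_CB = 3.56×10^-5 m⁴, so T_A = T₀·(J_AC/a)/((J_AC/a)+(J_CB/b)) = 45110 N·m, T_B = 1595 N·m.

45100 N·m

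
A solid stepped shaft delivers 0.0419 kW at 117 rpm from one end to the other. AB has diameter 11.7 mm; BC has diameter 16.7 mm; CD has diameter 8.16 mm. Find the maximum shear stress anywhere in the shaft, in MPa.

32.1 MPa

ω = 2π·117/60 = 12.25 rad/s, so T = P/ω = 0.0419×10³ / 12.25 = 3.420 N·m.
Under the same torque, τ_max = 16T/(πd³) is largest where d is smallest — segment CD (d = 8.16 mm).
τ_max = 16·3.420/(π·(0.00816)³) = 3.206×10^7 Pa.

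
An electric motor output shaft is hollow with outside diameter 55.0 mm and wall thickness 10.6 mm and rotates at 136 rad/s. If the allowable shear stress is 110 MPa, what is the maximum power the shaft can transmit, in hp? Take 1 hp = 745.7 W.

562 hp

J = π(d_o⁴ − d_i⁴)/32 = π(0.0550⁴ − 0.0338⁴)/32 = 7.702×10^-7 m⁴.
T_max = τ_allow·J/r = 1.10×10^8 × 7.702×10^-7 / 0.0275 = 3081 N·m.
ω = 136 rad/s, so P_max = T_max·ω = 4.190×10^5 W.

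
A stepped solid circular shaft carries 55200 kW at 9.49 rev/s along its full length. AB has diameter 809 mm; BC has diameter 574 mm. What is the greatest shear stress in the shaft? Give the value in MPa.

24.9 MPa

ω = 2π·9.49 = 59.63 rad/s, so T = P/ω = 55200×10³ / 59.63 = 925700 N·m.
Under the same torque, τ_max = 16T/(πd³) is largest where d is smallest — segment BC (d = 574 mm).
τ_max = 16·925700/(π·(0.574)³) = 2.493×10^7 Pa.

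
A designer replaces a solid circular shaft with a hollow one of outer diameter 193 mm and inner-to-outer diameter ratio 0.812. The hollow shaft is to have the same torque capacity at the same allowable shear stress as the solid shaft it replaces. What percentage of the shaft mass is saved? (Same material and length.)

Equal τ_max and T ⇒ the solid shaft needs d_s³ = d_o³(1−k⁴), so d_s = 193·(1−0.812⁴)^(1/3) = 159.6 mm.
Area ratio A_h/A_s = d_o²(1−k²)/d_s² = (1−k²)/(1−k⁴)^(2/3) = 0.4983.
Mass saving = 1 − 0.4983 = 50.2 %.

50.2 %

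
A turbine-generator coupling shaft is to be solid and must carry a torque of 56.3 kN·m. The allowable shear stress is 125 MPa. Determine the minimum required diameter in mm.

For a solid shaft τ_max = 16T/(πd³), so d = (16T/(π τ_allow))^(1/3) = (16·56300/(π·1.25×10^8))^(1/3) = 0.1319 m.

132 mm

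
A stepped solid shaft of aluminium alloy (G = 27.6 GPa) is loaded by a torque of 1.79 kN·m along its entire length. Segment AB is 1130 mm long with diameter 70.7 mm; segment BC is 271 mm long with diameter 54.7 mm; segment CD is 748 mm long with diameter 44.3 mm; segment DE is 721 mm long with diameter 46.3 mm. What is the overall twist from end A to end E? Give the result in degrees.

16.1°

J_AB = π(0.0707)⁴/32 = 2.45×10^-6 m⁴; J_BC = π(0.0547)⁴/32 = 8.79×10^-7 m⁴; J_CD = π(0.0443)⁴/32 = 3.78×10^-7 m⁴; J_DE = π(0.0463)⁴/32 = 4.51×10^-7 m⁴.
θ = (T/G)·Σ L_i/J_i = (1790/27.6×10⁹)·(1.13/2.45×10^-6 + 0.271/8.79×10^-7 + 0.748/3.78×10^-7 + 0.721/4.51×10^-7) = 0.2818 rad.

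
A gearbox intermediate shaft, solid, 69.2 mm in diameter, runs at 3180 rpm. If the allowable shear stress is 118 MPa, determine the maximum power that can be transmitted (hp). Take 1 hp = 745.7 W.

J = πd⁴/32 = π(0.0692)⁴/32 = 2.251×10^-6 m⁴.
T_max = τ_allow·J/r = 1.18×10^8 × 2.251×10^-6 / 0.0346 = 7678 N·m.
ω = 2π·3180/60 = 333.0 rad/s, so P_max = T_max·ω = 2.557×10^6 W.

3430 hp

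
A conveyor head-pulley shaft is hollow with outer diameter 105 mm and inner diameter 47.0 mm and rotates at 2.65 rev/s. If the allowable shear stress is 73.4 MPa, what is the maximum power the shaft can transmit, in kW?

267 kW

J = π(d_o⁴ − d_i⁴)/32 = π(0.105⁴ − 0.0470⁴)/32 = 1.145×10^-5 m⁴.
T_max = τ_allow·J/r = 7.34×10^7 × 1.145×10^-5 / 0.0525 = 16010 N·m.
ω = 2π·2.65 = 16.65 rad/s, so P_max = T_max·ω = 2.666×10^5 W.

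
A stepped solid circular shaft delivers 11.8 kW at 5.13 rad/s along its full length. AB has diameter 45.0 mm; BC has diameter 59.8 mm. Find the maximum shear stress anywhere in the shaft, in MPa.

129 MPa

ω = 5.13 rad/s, so T = P/ω = 11.8×10³ / 5.130 = 2300 N·m.
Under the same torque, τ_max = 16T/(πd³) is largest where d is smallest — segment AB (d = 45.0 mm).
τ_max = 16·2300/(π·(0.0450)³) = 1.286×10^8 Pa.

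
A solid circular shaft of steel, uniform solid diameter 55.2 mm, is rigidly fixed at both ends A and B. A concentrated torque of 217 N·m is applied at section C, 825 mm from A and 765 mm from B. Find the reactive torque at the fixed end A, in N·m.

104 N·m

With uniform GJ and both ends fixed, compatibility θ_AC = θ_CB gives T_A·a = T_B·b, together with T_A + T_B = T₀.
T_A = T₀·b/(a+b) = 217.0·765/1590 = 104.4 N·m; T_B = 112.6 N·m.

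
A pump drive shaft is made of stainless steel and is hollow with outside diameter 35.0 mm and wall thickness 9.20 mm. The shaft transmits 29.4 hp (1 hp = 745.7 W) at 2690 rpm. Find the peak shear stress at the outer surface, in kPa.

ω = 2π·2690/60 = 281.7 rad/s, so T = P/ω = 29.4×745.7 / 281.7 = 77.83 N·m.
J = π(d_o⁴ − d_i⁴)/32 = π(0.0350⁴ − 0.0166⁴)/32 = 1.399×10^-7 m⁴.
τ_max = T·r/J = 77.83 × 0.0175 / 1.399×10^-7 = 9.738×10^6 Pa.

9740 kPa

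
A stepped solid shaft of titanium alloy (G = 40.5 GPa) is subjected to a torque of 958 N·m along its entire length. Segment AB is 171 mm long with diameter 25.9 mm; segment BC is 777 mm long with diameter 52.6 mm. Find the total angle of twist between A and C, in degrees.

J_AB = π(0.0259)⁴/32 = 4.42×10^-8 m⁴; J_BC = π(0.0526)⁴/32 = 7.52×10^-7 m⁴.
θ = (T/G)·Σ L_i/J_i = (958.0/40.5×10⁹)·(0.171/4.42×10^-8 + 0.777/7.52×10^-7) = 0.1160 rad.

6.65°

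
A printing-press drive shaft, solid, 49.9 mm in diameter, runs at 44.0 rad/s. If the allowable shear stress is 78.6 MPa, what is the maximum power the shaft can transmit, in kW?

J = πd⁴/32 = π(0.0499)⁴/32 = 6.087×10^-7 m⁴.
T_max = τ_allow·J/r = 7.86×10^7 × 6.087×10^-7 / 0.0249 = 1918 N·m.
ω = 44.0 rad/s, so P_max = T_max·ω = 8.437×10^4 W.

84.4 kW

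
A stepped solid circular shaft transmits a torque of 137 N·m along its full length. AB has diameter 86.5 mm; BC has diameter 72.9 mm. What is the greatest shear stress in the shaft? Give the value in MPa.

1.80 MPa

Under the same torque, τ_max = 16T/(πd³) is largest where d is smallest — segment BC (d = 72.9 mm).
τ_max = 16·137.0/(π·(0.0729)³) = 1.801×10^6 Pa.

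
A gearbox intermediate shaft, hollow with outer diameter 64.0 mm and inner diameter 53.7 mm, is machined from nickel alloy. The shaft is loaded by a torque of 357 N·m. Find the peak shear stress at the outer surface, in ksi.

J = π(d_o⁴ − d_i⁴)/32 = π(0.0640⁴ − 0.0537⁴)/32 = 8.307×10^-7 m⁴.
τ_max = T·r/J = 357.0 × 0.0320 / 8.307×10^-7 = 1.375×10^7 Pa.

1.99 ksi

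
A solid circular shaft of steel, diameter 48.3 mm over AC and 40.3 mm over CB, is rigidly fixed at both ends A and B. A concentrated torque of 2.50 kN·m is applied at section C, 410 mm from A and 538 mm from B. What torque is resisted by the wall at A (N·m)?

Compatibility: T_A·a/J_AC = T_B·b/J_CB with T_A + T_B = T₀.
J_AC = 5.34×10^-7 m⁴, J_CB = 2.59×10^-7 m⁴, so T_A = T₀·(J_AC/a)/((J_AC/a)+(J_CB/b)) = 1826 N·m, T_B = 674.3 N·m.

1830 N·m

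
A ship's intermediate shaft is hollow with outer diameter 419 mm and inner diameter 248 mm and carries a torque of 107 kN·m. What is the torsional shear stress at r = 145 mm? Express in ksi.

0.848 ksi

J = π(d_o⁴ − d_i⁴)/32 = π(0.419⁴ − 0.248⁴)/32 = 2.655×10^-3 m⁴.
Shear stress varies linearly with radius: τ = T·r/J = 107000 × 0.145 / 2.655×10^-3 = 5.845×10^6 Pa.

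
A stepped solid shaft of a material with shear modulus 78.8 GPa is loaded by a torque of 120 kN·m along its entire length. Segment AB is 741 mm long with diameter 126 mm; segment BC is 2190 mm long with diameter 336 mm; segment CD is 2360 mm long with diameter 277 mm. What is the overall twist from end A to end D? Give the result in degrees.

J_AB = π(0.126)⁴/32 = 2.47×10^-5 m⁴; J_BC = π(0.336)⁴/32 = 1.25×10^-3 m⁴; J_CD = π(0.277)⁴/32 = 5.78×10^-4 m⁴.
θ = (T/G)·Σ L_i/J_i = (120000/78.8×10⁹)·(0.741/2.47×10^-5 + 2.19/1.25×10^-3 + 2.36/5.78×10^-4) = 0.05449 rad.

3.12°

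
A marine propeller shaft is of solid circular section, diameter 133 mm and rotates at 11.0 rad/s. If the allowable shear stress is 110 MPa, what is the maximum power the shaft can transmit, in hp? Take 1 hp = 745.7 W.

750 hp

J = πd⁴/32 = π(0.133)⁴/32 = 3.072×10^-5 m⁴.
T_max = τ_allow·J/r = 1.10×10^8 × 3.072×10^-5 / 0.0665 = 50810 N·m.
ω = 11.0 rad/s, so P_max = T_max·ω = 5.589×10^5 W.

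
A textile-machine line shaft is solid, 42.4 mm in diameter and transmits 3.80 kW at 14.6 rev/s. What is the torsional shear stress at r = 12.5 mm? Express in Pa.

ω = 2π·14.6 = 91.73 rad/s, so T = P/ω = 3.80×10³ / 91.73 = 41.42 N·m.
J = πd⁴/32 = π(0.0424)⁴/32 = 3.173×10^-7 m⁴.
Shear stress varies linearly with radius: τ = T·r/J = 41.42 × 0.0125 / 3.173×10^-7 = 1.632×10^6 Pa.

1.63e6 Pa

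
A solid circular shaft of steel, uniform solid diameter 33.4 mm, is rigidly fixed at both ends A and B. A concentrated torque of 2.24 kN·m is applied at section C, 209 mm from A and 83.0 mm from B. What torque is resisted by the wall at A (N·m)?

With uniform GJ and both ends fixed, compatibility θ_AC = θ_CB gives T_A·a = T_B·b, together with T_A + T_B = T₀.
T_A = T₀·b/(a+b) = 2240·83.0/292.0 = 636.7 N·m; T_B = 1603 N·m.

637 N·m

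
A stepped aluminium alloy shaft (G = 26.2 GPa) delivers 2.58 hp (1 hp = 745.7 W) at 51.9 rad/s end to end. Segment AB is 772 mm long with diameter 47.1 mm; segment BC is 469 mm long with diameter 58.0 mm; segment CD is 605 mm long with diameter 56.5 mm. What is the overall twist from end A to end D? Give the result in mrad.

3.71 mrad

ω = 51.9 rad/s, so T = P/ω = 2.58×745.7 / 51.90 = 37.07 N·m.
J_AB = π(0.0471)⁴/32 = 4.83×10^-7 m⁴; J_BC = π(0.0580)⁴/32 = 1.11×10^-6 m⁴; J_CD = π(0.0565)⁴/32 = 1.00×10^-6 m⁴.
θ = (T/G)·Σ L_i/J_i = (37.07/26.2×10⁹)·(0.772/4.83×10^-7 + 0.469/1.11×10^-6 + 0.605/1.00×10^-6) = 3.714×10^-3 rad.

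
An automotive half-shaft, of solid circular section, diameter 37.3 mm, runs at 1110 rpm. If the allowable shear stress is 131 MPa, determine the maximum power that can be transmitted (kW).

J = πd⁴/32 = π(0.0373)⁴/32 = 1.900×10^-7 m⁴.
T_max = τ_allow·J/r = 1.31×10^8 × 1.900×10^-7 / 0.0186 = 1335 N·m.
ω = 2π·1110/60 = 116.2 rad/s, so P_max = T_max·ω = 1.552×10^5 W.

155 kW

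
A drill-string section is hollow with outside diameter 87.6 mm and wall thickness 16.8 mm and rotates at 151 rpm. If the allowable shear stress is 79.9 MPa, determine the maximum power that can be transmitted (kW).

J = π(d_o⁴ − d_i⁴)/32 = π(0.0876⁴ − 0.0540⁴)/32 = 4.946×10^-6 m⁴.
T_max = τ_allow·J/r = 7.99×10^7 × 4.946×10^-6 / 0.0438 = 9023 N·m.
ω = 2π·151/60 = 15.81 rad/s, so P_max = T_max·ω = 1.427×10^5 W.

143 kW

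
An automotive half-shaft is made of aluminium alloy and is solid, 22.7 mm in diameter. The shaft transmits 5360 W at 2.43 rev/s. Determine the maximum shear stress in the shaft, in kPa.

153000 kPa

ω = 2π·2.43 = 15.27 rad/s, so T = P/ω = 5360 / 15.27 = 351.1 N·m.
J = πd⁴/32 = π(0.0227)⁴/32 = 2.607×10^-8 m⁴.
τ_max = T·r/J = 351.1 × 0.0113 / 2.607×10^-8 = 1.529×10^8 Pa.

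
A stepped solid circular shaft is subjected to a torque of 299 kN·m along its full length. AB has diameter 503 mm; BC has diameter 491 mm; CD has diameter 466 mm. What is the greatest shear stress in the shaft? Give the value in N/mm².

Under the same torque, τ_max = 16T/(πd³) is largest where d is smallest — segment CD (d = 466 mm).
τ_max = 16·299000/(π·(0.466)³) = 1.505×10^7 Pa.

15.0 N/mm²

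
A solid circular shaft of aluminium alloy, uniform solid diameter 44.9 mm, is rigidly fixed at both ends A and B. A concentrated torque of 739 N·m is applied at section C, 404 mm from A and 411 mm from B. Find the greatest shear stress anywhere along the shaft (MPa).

21.0 MPa

With uniform GJ and both ends fixed, compatibility θ_AC = θ_CB gives T_A·a = T_B·b, together with T_A + T_B = T₀.
T_A = T₀·b/(a+b) = 739.0·411/815.0 = 372.7 N·m; T_B = 366.3 N·m.
τ in each portion: τ_AC = 2.10×10^7 Pa, τ_CB = 2.06×10^7 Pa; maximum is in AC.
τ_max = T_AC·r/J = 372.7·0.0224/3.99×10^-7 = 2.097×10^7 Pa.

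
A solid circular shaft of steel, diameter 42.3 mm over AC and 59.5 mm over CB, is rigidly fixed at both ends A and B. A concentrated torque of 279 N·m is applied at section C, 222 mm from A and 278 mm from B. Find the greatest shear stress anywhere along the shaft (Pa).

5.11e6 Pa

Compatibility: T_A·a/J_AC = T_B·b/J_CB with T_A + T_B = T₀.
J_AC = 3.14×10^-7 m⁴, J_CB = 1.23×10^-6 m⁴, so T_A = T₀·(J_AC/a)/((J_AC/a)+(J_CB/b)) = 67.62 N·m, T_B = 211.4 N·m.
τ in each portion: τ_AC = 4.55×10^6 Pa, τ_CB = 5.11×10^6 Pa; maximum is in CB.
τ_max = T_CB·r/J = 211.4·0.0297/1.23×10^-6 = 5.111×10^6 Pa.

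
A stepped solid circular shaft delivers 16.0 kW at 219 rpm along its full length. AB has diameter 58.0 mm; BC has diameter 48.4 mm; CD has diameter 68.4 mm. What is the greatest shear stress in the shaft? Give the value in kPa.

31300 kPa

ω = 2π·219/60 = 22.93 rad/s, so T = P/ω = 16.0×10³ / 22.93 = 697.7 N·m.
Under the same torque, τ_max = 16T/(πd³) is largest where d is smallest — segment BC (d = 48.4 mm).
τ_max = 16·697.7/(π·(0.0484)³) = 3.134×10^7 Pa.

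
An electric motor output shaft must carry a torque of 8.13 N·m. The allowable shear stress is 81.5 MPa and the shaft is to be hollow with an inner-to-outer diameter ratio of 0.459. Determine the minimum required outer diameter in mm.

For a hollow shaft with d_i/d_o = 0.459: τ_max = 16T/(π d_o³ (1−k⁴)), so d_o = [16T/(π τ_allow (1−k⁴))]^(1/3) = [16·8.130/(π·8.15×10^7·0.9556)]^(1/3) = 0.008101 m.

8.10 mm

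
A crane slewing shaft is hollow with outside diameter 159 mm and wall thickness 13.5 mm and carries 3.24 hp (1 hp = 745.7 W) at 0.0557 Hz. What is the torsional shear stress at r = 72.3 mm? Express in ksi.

ω = 2π·0.0557 = 0.3500 rad/s, so T = P/ω = 3.24×745.7 / 0.3500 = 6904 N·m.
J = π(d_o⁴ − d_i⁴)/32 = π(0.159⁴ − 0.132⁴)/32 = 3.294×10^-5 m⁴.
Shear stress varies linearly with radius: τ = T·r/J = 6904 × 0.0723 / 3.294×10^-5 = 1.515×10^7 Pa.

2.20 ksi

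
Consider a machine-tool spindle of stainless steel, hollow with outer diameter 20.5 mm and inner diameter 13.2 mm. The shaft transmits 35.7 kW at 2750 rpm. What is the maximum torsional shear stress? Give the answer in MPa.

88.5 MPa

ω = 2π·2750/60 = 288.0 rad/s, so T = P/ω = 35.7×10³ / 288.0 = 124.0 N·m.
J = π(d_o⁴ − d_i⁴)/32 = π(0.0205⁴ − 0.0132⁴)/32 = 1.436×10^-8 m⁴.
τ_max = T·r/J = 124.0 × 0.0103 / 1.436×10^-8 = 8.850×10^7 Pa.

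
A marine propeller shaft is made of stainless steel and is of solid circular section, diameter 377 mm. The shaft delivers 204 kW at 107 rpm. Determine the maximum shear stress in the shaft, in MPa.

1.73 MPa

ω = 2π·107/60 = 11.21 rad/s, so T = P/ω = 204×10³ / 11.21 = 18210 N·m.
J = πd⁴/32 = π(0.377)⁴/32 = 1.983×10^-3 m⁴.
τ_max = T·r/J = 18210 × 0.189 / 1.983×10^-3 = 1.730×10^6 Pa.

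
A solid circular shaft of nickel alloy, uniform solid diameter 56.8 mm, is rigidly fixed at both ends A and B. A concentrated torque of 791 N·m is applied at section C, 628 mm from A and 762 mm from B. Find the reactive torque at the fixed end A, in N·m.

434 N·m

With uniform GJ and both ends fixed, compatibility θ_AC = θ_CB gives T_A·a = T_B·b, together with T_A + T_B = T₀.
T_A = T₀·b/(a+b) = 791.0·762/1390 = 433.6 N·m; T_B = 357.4 N·m.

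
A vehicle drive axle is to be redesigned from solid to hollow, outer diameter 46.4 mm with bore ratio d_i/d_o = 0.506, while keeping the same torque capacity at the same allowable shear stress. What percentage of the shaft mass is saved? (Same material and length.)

Equal τ_max and T ⇒ the solid shaft needs d_s³ = d_o³(1−k⁴), so d_s = 46.4·(1−0.506⁴)^(1/3) = 45.36 mm.
Area ratio A_h/A_s = d_o²(1−k²)/d_s² = (1−k²)/(1−k⁴)^(2/3) = 0.7784.
Mass saving = 1 − 0.7784 = 22.2 %.

22.2 %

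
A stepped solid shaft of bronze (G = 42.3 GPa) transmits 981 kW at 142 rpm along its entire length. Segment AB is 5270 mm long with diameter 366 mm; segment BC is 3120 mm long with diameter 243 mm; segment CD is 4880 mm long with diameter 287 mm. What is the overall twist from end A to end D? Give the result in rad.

0.0303 rad

ω = 2π·142/60 = 14.87 rad/s, so T = P/ω = 981×10³ / 14.87 = 65970 N·m.
J_AB = π(0.366)⁴/32 = 1.76×10^-3 m⁴; J_BC = π(0.243)⁴/32 = 3.42×10^-4 m⁴; J_CD = π(0.287)⁴/32 = 6.66×10^-4 m⁴.
θ = (T/G)·Σ L_i/J_i = (65970/42.3×10⁹)·(5.27/1.76×10^-3 + 3.12/3.42×10^-4 + 4.88/6.66×10^-4) = 0.03031 rad.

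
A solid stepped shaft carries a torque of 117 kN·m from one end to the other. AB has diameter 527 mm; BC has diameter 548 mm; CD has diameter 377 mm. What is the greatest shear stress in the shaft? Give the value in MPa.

11.1 MPa

Under the same torque, τ_max = 16T/(πd³) is largest where d is smallest — segment CD (d = 377 mm).
τ_max = 16·117000/(π·(0.377)³) = 1.112×10^7 Pa.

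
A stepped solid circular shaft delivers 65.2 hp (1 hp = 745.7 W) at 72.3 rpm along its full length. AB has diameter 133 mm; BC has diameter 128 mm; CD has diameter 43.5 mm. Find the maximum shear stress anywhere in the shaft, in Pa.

ω = 2π·72.3/60 = 7.571 rad/s, so T = P/ω = 65.2×745.7 / 7.571 = 6422 N·m.
Under the same torque, τ_max = 16T/(πd³) is largest where d is smallest — segment CD (d = 43.5 mm).
τ_max = 16·6422/(π·(0.0435)³) = 3.973×10^8 Pa.

3.97e8 Pa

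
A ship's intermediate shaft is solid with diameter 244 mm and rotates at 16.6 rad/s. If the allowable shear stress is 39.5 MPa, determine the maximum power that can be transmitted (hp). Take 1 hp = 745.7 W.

J = πd⁴/32 = π(0.244)⁴/32 = 3.480×10^-4 m⁴.
T_max = τ_allow·J/r = 3.95×10^7 × 3.480×10^-4 / 0.122 = 112700 N·m.
ω = 16.6 rad/s, so P_max = T_max·ω = 1.870×10^6 W.

2510 hp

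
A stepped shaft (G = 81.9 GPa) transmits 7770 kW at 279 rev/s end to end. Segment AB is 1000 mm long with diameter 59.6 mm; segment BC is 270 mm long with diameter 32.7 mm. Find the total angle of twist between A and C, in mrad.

ω = 2π·279 = 1753 rad/s, so T = P/ω = 7770×10³ / 1753 = 4432 N·m.
J_AB = π(0.0596)⁴/32 = 1.24×10^-6 m⁴; J_BC = π(0.0327)⁴/32 = 1.12×10^-7 m⁴.
θ = (T/G)·Σ L_i/J_i = (4432/81.9×10⁹)·(1.00/1.24×10^-6 + 0.270/1.12×10^-7) = 0.1739 rad.

174 mrad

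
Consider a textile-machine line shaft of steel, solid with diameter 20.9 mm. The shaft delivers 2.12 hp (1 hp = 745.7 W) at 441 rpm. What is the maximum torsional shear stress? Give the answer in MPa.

ω = 2π·441/60 = 46.18 rad/s, so T = P/ω = 2.12×745.7 / 46.18 = 34.23 N·m.
J = πd⁴/32 = π(0.0209)⁴/32 = 1.873×10^-8 m⁴.
τ_max = T·r/J = 34.23 × 0.0104 / 1.873×10^-8 = 1.910×10^7 Pa.

19.1 MPa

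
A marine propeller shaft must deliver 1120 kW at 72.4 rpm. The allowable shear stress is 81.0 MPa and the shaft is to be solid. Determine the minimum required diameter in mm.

ω = 2π·72.4/60 = 7.582 rad/s, so T = P/ω = 1120×10³ / 7.582 = 147700 N·m.
For a solid shaft τ_max = 16T/(πd³), so d = (16T/(π τ_allow))^(1/3) = (16·147700/(π·8.10×10^7))^(1/3) = 0.2102 m.

210 mm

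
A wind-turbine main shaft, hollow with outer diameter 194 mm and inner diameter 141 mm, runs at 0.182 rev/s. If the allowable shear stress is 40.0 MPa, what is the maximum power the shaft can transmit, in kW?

J = π(d_o⁴ − d_i⁴)/32 = π(0.194⁴ − 0.141⁴)/32 = 1.003×10^-4 m⁴.
T_max = τ_allow·J/r = 4.00×10^7 × 1.003×10^-4 / 0.0970 = 41340 N·m.
ω = 2π·0.182 = 1.144 rad/s, so P_max = T_max·ω = 4.728×10^4 W.

47.3 kW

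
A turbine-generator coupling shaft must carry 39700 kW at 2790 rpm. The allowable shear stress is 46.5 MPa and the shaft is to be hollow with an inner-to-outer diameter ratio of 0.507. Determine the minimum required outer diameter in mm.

ω = 2π·2790/60 = 292.2 rad/s, so T = P/ω = 39700×10³ / 292.2 = 135900 N·m.
For a hollow shaft with d_i/d_o = 0.507: τ_max = 16T/(π d_o³ (1−k⁴)), so d_o = [16T/(π τ_allow (1−k⁴))]^(1/3) = [16·135900/(π·4.65×10^7·0.9339)]^(1/3) = 0.2516 m.

252 mm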